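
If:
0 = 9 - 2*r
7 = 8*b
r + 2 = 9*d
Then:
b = 7/8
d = 13/18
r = 9/2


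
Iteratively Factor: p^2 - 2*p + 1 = (p - 1)*(p - 1)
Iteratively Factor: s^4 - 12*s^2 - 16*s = (s + 2)*(s^3 - 2*s^2 - 8*s) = s*(s + 2)*(s^2 - 2*s - 8) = s*(s - 4)*(s + 2)*(s + 2)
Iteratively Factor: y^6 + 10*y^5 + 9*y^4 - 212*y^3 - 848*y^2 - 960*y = (y - 5)*(y^5 + 15*y^4 + 84*y^3 + 208*y^2 + 192*y) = (y - 5)*(y + 4)*(y^4 + 11*y^3 + 40*y^2 + 48*y) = (y - 5)*(y + 3)*(y + 4)*(y^3 + 8*y^2 + 16*y) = (y - 5)*(y + 3)*(y + 4)^2*(y^2 + 4*y) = y*(y - 5)*(y + 3)*(y + 4)^2*(y + 4)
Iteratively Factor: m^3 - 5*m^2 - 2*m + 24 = (m - 4)*(m^2 - m - 6) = (m - 4)*(m - 3)*(m + 2)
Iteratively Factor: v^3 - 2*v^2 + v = (v - 1)*(v^2 - v) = (v - 1)^2*(v)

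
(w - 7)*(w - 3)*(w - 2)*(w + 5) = w^4 - 7*w^3 - 19*w^2 + 163*w - 210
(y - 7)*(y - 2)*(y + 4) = y^3 - 5*y^2 - 22*y + 56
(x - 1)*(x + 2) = x^2 + x - 2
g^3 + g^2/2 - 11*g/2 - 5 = (g - 5/2)*(g + 1)*(g + 2)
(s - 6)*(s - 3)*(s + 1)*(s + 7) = s^4 - s^3 - 47*s^2 + 81*s + 126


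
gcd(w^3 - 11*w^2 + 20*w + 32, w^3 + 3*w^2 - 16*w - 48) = w - 4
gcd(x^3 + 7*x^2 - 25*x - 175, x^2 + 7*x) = x + 7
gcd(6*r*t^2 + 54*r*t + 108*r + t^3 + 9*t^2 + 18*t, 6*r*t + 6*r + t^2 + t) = 6*r + t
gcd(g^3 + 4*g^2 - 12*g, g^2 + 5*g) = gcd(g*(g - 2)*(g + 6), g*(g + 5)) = g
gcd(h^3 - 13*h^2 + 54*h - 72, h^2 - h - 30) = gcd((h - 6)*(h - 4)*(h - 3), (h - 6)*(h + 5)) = h - 6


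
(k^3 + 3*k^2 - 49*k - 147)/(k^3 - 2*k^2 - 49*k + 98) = (k + 3)/(k - 2)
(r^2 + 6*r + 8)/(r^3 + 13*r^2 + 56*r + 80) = (r + 2)/(r^2 + 9*r + 20)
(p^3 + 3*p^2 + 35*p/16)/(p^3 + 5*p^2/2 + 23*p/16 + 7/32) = 2*p*(4*p + 5)/(8*p^2 + 6*p + 1)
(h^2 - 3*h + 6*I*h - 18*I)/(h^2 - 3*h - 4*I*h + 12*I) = (h + 6*I)/(h - 4*I)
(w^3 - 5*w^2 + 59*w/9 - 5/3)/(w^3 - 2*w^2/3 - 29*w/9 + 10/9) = (3*w^2 - 14*w + 15)/(3*w^2 - w - 10)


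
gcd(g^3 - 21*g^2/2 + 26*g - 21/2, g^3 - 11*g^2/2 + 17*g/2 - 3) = g^2 - 7*g/2 + 3/2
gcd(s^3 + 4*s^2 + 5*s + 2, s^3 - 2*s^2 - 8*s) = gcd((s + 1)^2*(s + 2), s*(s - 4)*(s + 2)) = s + 2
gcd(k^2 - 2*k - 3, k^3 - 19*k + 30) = k - 3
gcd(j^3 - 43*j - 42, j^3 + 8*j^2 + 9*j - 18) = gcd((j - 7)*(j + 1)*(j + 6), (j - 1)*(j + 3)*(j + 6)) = j + 6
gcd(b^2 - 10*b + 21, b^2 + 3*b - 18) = b - 3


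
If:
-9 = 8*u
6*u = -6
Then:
No Solution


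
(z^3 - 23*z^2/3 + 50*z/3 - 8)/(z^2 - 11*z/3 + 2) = z - 4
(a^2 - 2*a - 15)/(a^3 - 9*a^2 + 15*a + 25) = (a + 3)/(a^2 - 4*a - 5)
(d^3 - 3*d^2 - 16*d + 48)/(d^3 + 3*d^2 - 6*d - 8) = (d^2 - 7*d + 12)/(d^2 - d - 2)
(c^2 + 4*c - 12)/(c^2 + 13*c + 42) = (c - 2)/(c + 7)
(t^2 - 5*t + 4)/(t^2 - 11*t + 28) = (t - 1)/(t - 7)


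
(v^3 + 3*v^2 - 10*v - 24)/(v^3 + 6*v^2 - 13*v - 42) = (v + 4)/(v + 7)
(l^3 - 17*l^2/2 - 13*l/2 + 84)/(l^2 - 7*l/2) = l - 5 - 24/l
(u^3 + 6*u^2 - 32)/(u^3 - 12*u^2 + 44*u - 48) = (u^2 + 8*u + 16)/(u^2 - 10*u + 24)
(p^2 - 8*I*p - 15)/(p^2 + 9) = (p - 5*I)/(p + 3*I)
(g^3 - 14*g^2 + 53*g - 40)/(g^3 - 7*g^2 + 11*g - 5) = (g - 8)/(g - 1)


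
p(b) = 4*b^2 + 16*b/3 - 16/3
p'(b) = 8*b + 16/3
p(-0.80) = -7.04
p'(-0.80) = -1.07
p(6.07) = 174.42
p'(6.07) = 53.89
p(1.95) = 20.28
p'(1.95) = 20.93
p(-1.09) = -6.39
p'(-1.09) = -3.39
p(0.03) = -5.17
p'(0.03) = 5.57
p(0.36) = -2.89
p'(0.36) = 8.21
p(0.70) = 0.36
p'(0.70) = 10.93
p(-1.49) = -4.40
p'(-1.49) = -6.59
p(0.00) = -5.33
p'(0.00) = 5.33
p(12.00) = 634.67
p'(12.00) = 101.33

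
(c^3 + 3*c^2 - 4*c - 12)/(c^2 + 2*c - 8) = (c^2 + 5*c + 6)/(c + 4)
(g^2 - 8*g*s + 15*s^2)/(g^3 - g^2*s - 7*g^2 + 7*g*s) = (g^2 - 8*g*s + 15*s^2)/(g*(g^2 - g*s - 7*g + 7*s))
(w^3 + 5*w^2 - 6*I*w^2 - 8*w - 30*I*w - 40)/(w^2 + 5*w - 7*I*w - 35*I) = (w^2 - 6*I*w - 8)/(w - 7*I)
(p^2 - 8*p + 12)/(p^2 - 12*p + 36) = (p - 2)/(p - 6)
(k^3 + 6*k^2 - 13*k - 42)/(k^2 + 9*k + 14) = k - 3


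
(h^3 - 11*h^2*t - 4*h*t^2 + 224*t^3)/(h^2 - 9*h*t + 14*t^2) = (-h^2 + 4*h*t + 32*t^2)/(-h + 2*t)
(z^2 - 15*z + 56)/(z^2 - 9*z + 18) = (z^2 - 15*z + 56)/(z^2 - 9*z + 18)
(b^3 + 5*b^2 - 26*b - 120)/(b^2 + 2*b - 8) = (b^2 + b - 30)/(b - 2)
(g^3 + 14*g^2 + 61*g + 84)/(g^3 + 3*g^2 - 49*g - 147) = (g + 4)/(g - 7)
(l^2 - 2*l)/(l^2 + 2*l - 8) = l/(l + 4)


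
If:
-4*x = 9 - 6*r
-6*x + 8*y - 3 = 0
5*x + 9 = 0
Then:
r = 3/10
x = -9/5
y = -39/40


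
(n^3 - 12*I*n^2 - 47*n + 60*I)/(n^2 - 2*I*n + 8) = (n^2 - 8*I*n - 15)/(n + 2*I)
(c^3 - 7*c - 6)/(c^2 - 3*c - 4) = (c^2 - c - 6)/(c - 4)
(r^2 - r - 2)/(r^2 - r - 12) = (-r^2 + r + 2)/(-r^2 + r + 12)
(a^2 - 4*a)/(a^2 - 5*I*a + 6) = a*(a - 4)/(a^2 - 5*I*a + 6)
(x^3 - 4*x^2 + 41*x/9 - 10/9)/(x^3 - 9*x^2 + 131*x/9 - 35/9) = (x - 2)/(x - 7)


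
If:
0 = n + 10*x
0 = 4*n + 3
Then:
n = -3/4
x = 3/40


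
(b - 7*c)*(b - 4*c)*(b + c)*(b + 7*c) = b^4 - 3*b^3*c - 53*b^2*c^2 + 147*b*c^3 + 196*c^4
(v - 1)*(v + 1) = v^2 - 1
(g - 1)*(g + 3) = g^2 + 2*g - 3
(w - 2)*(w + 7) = w^2 + 5*w - 14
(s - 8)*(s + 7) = s^2 - s - 56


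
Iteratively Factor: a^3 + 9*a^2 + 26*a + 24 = (a + 3)*(a^2 + 6*a + 8) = (a + 3)*(a + 4)*(a + 2)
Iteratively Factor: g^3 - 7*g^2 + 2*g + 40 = (g - 5)*(g^2 - 2*g - 8) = (g - 5)*(g - 4)*(g + 2)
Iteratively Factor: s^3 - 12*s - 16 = (s + 2)*(s^2 - 2*s - 8) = (s + 2)^2*(s - 4)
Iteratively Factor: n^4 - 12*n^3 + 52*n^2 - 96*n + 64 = (n - 2)*(n^3 - 10*n^2 + 32*n - 32) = (n - 4)*(n - 2)*(n^2 - 6*n + 8) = (n - 4)*(n - 2)^2*(n - 4)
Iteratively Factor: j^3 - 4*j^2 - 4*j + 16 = (j + 2)*(j^2 - 6*j + 8) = (j - 2)*(j + 2)*(j - 4)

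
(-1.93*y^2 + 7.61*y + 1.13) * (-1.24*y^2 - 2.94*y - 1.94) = 2.3932*y^4 - 3.7622*y^3 - 20.0304*y^2 - 18.0856*y - 2.1922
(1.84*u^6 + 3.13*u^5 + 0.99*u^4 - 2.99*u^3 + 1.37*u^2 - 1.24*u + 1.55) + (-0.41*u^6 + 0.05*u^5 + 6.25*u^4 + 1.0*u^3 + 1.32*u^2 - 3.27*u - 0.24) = 1.43*u^6 + 3.18*u^5 + 7.24*u^4 - 1.99*u^3 + 2.69*u^2 - 4.51*u + 1.31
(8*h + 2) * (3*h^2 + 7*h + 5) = 24*h^3 + 62*h^2 + 54*h + 10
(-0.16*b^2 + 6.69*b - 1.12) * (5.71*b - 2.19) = -0.9136*b^3 + 38.5503*b^2 - 21.0463*b + 2.4528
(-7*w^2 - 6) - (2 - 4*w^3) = 4*w^3 - 7*w^2 - 8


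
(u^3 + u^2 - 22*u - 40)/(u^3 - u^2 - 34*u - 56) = (u - 5)/(u - 7)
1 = 1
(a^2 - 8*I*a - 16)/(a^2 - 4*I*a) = (a - 4*I)/a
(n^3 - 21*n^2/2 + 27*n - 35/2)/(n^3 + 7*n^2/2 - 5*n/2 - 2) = (2*n^2 - 19*n + 35)/(2*n^2 + 9*n + 4)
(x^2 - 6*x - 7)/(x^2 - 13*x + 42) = (x + 1)/(x - 6)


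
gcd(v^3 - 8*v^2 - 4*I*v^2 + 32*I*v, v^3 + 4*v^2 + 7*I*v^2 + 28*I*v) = v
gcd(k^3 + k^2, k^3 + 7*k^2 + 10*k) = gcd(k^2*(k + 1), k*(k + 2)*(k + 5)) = k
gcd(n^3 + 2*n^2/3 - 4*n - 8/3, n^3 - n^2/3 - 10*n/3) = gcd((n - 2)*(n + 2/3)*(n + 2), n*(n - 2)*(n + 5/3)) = n - 2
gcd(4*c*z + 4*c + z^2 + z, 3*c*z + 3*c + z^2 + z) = z + 1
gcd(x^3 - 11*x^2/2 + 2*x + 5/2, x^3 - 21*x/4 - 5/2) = x + 1/2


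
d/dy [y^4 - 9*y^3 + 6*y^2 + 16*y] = 4*y^3 - 27*y^2 + 12*y + 16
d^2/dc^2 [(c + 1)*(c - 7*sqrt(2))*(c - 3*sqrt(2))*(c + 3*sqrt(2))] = 12*c^2 - 42*sqrt(2)*c + 6*c - 36 - 14*sqrt(2)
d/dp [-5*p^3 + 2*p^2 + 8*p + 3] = -15*p^2 + 4*p + 8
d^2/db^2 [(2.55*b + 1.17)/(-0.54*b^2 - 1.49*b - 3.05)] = (-(1.08*b + 1.49)*(2.16*b + 2.98)*(2.55*b + 1.17) + (8.262*b + 8.8626)*(0.54*b^2 + 1.49*b + 3.05))/(0.54*b^2 + 1.49*b + 3.05)^3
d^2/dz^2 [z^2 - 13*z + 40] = 2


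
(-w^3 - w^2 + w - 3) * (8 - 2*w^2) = 2*w^5 + 2*w^4 - 10*w^3 - 2*w^2 + 8*w - 24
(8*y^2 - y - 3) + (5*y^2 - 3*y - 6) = 13*y^2 - 4*y - 9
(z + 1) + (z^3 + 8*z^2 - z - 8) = z^3 + 8*z^2 - 7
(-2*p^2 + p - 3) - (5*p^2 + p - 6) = 3 - 7*p^2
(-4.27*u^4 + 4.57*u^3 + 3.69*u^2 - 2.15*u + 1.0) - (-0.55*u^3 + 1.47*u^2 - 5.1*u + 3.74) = -4.27*u^4 + 5.12*u^3 + 2.22*u^2 + 2.95*u - 2.74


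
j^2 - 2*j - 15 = (j - 5)*(j + 3)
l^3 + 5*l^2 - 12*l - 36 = (l - 3)*(l + 2)*(l + 6)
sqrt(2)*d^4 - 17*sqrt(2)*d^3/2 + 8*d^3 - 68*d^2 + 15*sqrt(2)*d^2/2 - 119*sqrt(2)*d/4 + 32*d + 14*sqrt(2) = (d - 8)*(d - 1/2)*(d + 7*sqrt(2)/2)*(sqrt(2)*d + 1)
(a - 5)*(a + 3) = a^2 - 2*a - 15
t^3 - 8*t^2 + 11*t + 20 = (t - 5)*(t - 4)*(t + 1)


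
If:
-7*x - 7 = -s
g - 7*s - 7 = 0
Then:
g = 49*x + 56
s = 7*x + 7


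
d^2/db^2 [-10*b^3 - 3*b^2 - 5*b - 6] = -60*b - 6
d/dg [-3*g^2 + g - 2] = 1 - 6*g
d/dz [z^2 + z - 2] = 2*z + 1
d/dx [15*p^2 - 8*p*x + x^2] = -8*p + 2*x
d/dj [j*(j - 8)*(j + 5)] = 3*j^2 - 6*j - 40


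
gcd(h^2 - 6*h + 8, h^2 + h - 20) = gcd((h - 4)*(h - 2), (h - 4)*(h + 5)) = h - 4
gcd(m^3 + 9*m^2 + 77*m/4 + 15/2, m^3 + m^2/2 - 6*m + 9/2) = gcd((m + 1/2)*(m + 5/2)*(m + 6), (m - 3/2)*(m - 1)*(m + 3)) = 1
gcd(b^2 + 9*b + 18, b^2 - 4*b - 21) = b + 3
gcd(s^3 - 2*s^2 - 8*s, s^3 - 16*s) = s^2 - 4*s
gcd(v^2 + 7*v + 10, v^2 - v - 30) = v + 5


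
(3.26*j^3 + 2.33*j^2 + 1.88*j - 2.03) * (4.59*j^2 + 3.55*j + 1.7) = 14.9634*j^5 + 22.2677*j^4 + 22.4427*j^3 + 1.3173*j^2 - 4.0105*j - 3.451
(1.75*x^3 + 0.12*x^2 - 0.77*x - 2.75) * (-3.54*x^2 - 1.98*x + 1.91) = -6.195*x^5 - 3.8898*x^4 + 5.8307*x^3 + 11.4888*x^2 + 3.9743*x - 5.2525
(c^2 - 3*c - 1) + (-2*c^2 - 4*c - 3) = -c^2 - 7*c - 4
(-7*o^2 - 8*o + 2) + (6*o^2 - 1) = -o^2 - 8*o + 1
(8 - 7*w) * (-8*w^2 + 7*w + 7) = 56*w^3 - 113*w^2 + 7*w + 56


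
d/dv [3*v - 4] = 3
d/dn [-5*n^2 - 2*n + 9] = -10*n - 2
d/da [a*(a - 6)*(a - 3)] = 3*a^2 - 18*a + 18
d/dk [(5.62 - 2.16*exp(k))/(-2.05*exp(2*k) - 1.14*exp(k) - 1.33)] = (-4.428*exp(2*k) + 23.042*exp(k) + 9.2796)*exp(k)/(4.2025*exp(4*k) + 4.674*exp(3*k) + 6.7526*exp(2*k) + 3.0324*exp(k) + 1.7689)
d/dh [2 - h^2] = -2*h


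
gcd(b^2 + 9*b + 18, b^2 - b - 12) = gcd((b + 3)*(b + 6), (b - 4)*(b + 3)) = b + 3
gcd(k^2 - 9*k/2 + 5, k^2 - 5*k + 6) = k - 2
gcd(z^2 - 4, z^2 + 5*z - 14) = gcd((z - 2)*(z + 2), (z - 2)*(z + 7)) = z - 2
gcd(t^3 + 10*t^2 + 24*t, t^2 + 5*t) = t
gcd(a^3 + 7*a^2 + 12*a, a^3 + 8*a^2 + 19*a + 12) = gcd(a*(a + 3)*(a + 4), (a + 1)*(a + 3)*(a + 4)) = a^2 + 7*a + 12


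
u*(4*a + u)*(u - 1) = 4*a*u^2 - 4*a*u + u^3 - u^2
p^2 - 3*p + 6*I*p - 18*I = (p - 3)*(p + 6*I)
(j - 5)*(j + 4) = j^2 - j - 20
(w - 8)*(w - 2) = w^2 - 10*w + 16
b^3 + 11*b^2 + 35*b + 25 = (b + 1)*(b + 5)^2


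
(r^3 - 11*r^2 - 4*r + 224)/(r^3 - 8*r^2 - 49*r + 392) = (r + 4)/(r + 7)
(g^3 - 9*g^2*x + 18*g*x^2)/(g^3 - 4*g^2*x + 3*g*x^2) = (-g + 6*x)/(-g + x)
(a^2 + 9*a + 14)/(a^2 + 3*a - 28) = (a + 2)/(a - 4)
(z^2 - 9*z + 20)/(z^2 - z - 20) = (z - 4)/(z + 4)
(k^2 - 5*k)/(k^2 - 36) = k*(k - 5)/(k^2 - 36)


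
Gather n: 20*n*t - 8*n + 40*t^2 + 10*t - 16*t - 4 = n*(20*t - 8) + 40*t^2 - 6*t - 4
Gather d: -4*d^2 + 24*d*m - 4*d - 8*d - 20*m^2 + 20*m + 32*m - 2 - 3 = -4*d^2 + d*(24*m - 12) - 20*m^2 + 52*m - 5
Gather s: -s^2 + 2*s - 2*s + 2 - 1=1 - s^2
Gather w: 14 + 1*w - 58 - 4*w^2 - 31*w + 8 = -4*w^2 - 30*w - 36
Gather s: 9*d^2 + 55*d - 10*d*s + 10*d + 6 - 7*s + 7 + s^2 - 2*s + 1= 9*d^2 + 65*d + s^2 + s*(-10*d - 9) + 14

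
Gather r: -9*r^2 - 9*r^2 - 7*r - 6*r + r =-18*r^2 - 12*r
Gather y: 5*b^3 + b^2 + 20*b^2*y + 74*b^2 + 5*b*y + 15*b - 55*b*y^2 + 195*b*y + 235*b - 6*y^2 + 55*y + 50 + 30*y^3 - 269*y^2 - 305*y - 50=5*b^3 + 75*b^2 + 250*b + 30*y^3 + y^2*(-55*b - 275) + y*(20*b^2 + 200*b - 250)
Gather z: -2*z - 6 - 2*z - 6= -4*z - 12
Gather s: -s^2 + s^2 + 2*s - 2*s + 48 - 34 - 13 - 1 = 0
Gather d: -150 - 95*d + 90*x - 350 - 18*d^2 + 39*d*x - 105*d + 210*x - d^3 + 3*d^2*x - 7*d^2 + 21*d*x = -d^3 + d^2*(3*x - 25) + d*(60*x - 200) + 300*x - 500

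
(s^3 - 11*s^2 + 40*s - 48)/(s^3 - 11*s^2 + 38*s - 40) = (s^2 - 7*s + 12)/(s^2 - 7*s + 10)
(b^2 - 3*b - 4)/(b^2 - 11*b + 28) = (b + 1)/(b - 7)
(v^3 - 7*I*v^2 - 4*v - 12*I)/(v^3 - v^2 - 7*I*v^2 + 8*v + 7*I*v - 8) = (v^2 - 8*I*v - 12)/(v^2 - v*(1 + 8*I) + 8*I)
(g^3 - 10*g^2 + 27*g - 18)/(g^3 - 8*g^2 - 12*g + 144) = (g^2 - 4*g + 3)/(g^2 - 2*g - 24)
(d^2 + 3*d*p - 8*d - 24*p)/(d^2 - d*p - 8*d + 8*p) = (-d - 3*p)/(-d + p)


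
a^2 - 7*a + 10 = (a - 5)*(a - 2)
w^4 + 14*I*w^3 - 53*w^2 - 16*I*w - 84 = (w - I)*(w + 2*I)*(w + 6*I)*(w + 7*I)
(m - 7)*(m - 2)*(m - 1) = m^3 - 10*m^2 + 23*m - 14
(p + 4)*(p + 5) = p^2 + 9*p + 20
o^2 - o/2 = o*(o - 1/2)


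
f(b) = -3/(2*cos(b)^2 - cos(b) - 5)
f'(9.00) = 0.97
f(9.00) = 1.24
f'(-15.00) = -0.83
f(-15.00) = 0.97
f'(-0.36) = 0.17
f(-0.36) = 0.72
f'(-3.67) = 0.96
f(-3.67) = 1.13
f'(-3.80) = 0.87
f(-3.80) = 1.01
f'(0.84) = -0.16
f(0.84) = 0.63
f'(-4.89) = 0.03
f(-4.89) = 0.59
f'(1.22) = -0.04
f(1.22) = 0.59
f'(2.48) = 0.87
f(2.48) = 1.01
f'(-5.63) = -0.19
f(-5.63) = 0.66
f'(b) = -3*(4*sin(b)*cos(b) - sin(b))/(2*cos(b)^2 - cos(b) - 5)^2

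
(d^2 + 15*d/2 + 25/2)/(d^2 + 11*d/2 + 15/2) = (d + 5)/(d + 3)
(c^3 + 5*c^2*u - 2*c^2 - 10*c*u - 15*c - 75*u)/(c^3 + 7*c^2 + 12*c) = (c^2 + 5*c*u - 5*c - 25*u)/(c*(c + 4))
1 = 1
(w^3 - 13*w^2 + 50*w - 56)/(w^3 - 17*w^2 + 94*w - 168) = (w - 2)/(w - 6)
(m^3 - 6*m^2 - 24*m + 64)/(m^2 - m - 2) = (m^2 - 4*m - 32)/(m + 1)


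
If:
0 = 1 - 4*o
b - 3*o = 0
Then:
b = 3/4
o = 1/4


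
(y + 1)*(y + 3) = y^2 + 4*y + 3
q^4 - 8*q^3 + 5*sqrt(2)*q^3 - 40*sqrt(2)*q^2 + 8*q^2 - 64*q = q*(q - 8)*(q + sqrt(2))*(q + 4*sqrt(2))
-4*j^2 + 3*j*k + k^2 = (-j + k)*(4*j + k)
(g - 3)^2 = g^2 - 6*g + 9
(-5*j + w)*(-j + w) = 5*j^2 - 6*j*w + w^2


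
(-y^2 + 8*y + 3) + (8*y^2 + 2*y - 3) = 7*y^2 + 10*y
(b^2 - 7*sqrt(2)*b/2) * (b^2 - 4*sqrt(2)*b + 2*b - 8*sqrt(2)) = b^4 - 15*sqrt(2)*b^3/2 + 2*b^3 - 15*sqrt(2)*b^2 + 28*b^2 + 56*b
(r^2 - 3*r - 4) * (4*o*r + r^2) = 4*o*r^3 - 12*o*r^2 - 16*o*r + r^4 - 3*r^3 - 4*r^2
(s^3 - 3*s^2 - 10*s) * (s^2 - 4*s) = s^5 - 7*s^4 + 2*s^3 + 40*s^2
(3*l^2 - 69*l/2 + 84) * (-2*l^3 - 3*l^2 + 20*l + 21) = -6*l^5 + 60*l^4 - 9*l^3/2 - 879*l^2 + 1911*l/2 + 1764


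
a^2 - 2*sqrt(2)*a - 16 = (a - 4*sqrt(2))*(a + 2*sqrt(2))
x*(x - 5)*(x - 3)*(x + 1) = x^4 - 7*x^3 + 7*x^2 + 15*x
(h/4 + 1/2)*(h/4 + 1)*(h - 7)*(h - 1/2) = h^4/16 - 3*h^3/32 - 67*h^2/32 - 39*h/16 + 7/4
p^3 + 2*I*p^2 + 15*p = p*(p - 3*I)*(p + 5*I)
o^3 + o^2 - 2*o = o*(o - 1)*(o + 2)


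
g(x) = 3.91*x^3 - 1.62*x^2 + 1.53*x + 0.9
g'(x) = 11.73*x^2 - 3.24*x + 1.53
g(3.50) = 154.05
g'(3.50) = 133.88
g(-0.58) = -1.30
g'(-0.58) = 7.36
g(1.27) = 8.24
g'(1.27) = 16.33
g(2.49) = 55.03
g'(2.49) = 66.19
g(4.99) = 454.02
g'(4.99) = 277.44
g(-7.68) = -1877.57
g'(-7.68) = 718.28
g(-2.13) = -47.49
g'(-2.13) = 61.65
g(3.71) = 183.94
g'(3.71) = 150.96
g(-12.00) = -7007.22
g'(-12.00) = 1729.53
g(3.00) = 96.48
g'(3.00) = 97.38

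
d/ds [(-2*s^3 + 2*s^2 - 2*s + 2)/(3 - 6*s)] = 2*(4*s^3 - 5*s^2 + 2*s + 1)/(3*(4*s^2 - 4*s + 1))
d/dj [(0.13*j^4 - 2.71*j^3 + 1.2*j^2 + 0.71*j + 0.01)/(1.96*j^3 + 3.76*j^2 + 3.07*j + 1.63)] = (0.2548*j^6 + 0.977600000000001*j^5 - 11.3443*j^4 - 18.575*j^3 - 12.2963*j^2 + 3.8368*j + 1.1266)/(3.8416*j^6 + 14.7392*j^5 + 26.172*j^4 + 29.476*j^3 + 21.6825*j^2 + 10.0082*j + 2.6569)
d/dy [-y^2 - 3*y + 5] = -2*y - 3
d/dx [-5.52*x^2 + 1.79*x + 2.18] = 1.79 - 11.04*x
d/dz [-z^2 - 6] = -2*z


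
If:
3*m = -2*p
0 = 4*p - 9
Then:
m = -3/2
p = 9/4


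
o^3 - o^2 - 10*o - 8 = (o - 4)*(o + 1)*(o + 2)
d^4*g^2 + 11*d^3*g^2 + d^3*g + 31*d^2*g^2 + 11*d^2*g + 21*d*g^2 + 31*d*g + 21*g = (d + 3)*(d + 7)*(d*g + 1)*(d*g + g)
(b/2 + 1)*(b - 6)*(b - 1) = b^3/2 - 5*b^2/2 - 4*b + 6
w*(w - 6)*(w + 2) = w^3 - 4*w^2 - 12*w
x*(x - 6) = x^2 - 6*x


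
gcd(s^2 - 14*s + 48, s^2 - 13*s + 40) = s - 8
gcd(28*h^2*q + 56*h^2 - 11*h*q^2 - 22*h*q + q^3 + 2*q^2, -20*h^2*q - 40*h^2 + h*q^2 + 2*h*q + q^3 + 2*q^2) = -4*h*q - 8*h + q^2 + 2*q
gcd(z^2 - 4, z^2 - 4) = z^2 - 4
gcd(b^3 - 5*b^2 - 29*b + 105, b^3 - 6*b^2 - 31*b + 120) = b^2 + 2*b - 15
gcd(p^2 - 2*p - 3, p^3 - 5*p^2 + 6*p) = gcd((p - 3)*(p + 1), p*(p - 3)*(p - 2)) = p - 3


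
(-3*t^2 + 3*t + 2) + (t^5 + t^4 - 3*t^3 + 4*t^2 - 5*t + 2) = t^5 + t^4 - 3*t^3 + t^2 - 2*t + 4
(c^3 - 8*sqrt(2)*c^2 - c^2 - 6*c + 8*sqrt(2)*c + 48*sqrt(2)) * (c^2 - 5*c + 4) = c^5 - 8*sqrt(2)*c^4 - 6*c^4 + 3*c^3 + 48*sqrt(2)*c^3 - 24*sqrt(2)*c^2 + 26*c^2 - 208*sqrt(2)*c - 24*c + 192*sqrt(2)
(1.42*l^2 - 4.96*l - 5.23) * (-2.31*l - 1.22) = -3.2802*l^3 + 9.7252*l^2 + 18.1325*l + 6.3806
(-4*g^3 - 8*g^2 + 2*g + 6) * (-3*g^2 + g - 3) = 12*g^5 + 20*g^4 - 2*g^3 + 8*g^2 - 18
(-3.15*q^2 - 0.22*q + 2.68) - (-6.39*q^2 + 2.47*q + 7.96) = 3.24*q^2 - 2.69*q - 5.28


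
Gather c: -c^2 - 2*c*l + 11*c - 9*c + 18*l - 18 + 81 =-c^2 + c*(2 - 2*l) + 18*l + 63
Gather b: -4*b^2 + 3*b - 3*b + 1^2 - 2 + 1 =-4*b^2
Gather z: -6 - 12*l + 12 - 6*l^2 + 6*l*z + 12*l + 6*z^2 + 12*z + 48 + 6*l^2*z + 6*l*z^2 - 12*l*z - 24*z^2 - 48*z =-6*l^2 + z^2*(6*l - 18) + z*(6*l^2 - 6*l - 36) + 54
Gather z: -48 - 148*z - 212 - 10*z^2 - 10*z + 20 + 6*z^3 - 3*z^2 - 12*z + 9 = 6*z^3 - 13*z^2 - 170*z - 231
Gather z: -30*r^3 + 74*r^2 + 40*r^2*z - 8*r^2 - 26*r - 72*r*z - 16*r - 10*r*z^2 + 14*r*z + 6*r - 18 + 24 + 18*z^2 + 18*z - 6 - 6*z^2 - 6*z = -30*r^3 + 66*r^2 - 36*r + z^2*(12 - 10*r) + z*(40*r^2 - 58*r + 12)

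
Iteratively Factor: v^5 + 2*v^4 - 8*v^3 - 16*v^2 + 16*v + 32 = (v + 2)*(v^4 - 8*v^2 + 16) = (v + 2)^2*(v^3 - 2*v^2 - 4*v + 8) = (v - 2)*(v + 2)^2*(v^2 - 4) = (v - 2)*(v + 2)^3*(v - 2)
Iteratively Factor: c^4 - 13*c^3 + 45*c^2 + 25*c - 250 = (c - 5)*(c^3 - 8*c^2 + 5*c + 50) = (c - 5)*(c + 2)*(c^2 - 10*c + 25) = (c - 5)^2*(c + 2)*(c - 5)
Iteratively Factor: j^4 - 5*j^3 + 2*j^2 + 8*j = (j - 4)*(j^3 - j^2 - 2*j) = (j - 4)*(j + 1)*(j^2 - 2*j) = (j - 4)*(j - 2)*(j + 1)*(j)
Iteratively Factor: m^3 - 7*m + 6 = (m - 1)*(m^2 + m - 6) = (m - 1)*(m + 3)*(m - 2)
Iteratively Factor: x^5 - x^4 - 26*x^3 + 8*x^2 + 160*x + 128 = (x - 4)*(x^4 + 3*x^3 - 14*x^2 - 48*x - 32) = (x - 4)*(x + 2)*(x^3 + x^2 - 16*x - 16) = (x - 4)*(x + 2)*(x + 4)*(x^2 - 3*x - 4) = (x - 4)*(x + 1)*(x + 2)*(x + 4)*(x - 4)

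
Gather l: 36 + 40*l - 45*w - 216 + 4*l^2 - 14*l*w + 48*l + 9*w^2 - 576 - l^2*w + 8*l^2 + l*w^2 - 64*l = l^2*(12 - w) + l*(w^2 - 14*w + 24) + 9*w^2 - 45*w - 756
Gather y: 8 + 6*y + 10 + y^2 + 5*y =y^2 + 11*y + 18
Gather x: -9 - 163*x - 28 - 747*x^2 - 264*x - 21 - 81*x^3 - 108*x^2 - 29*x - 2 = -81*x^3 - 855*x^2 - 456*x - 60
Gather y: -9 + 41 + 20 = 52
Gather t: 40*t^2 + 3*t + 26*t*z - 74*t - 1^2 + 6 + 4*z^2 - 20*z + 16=40*t^2 + t*(26*z - 71) + 4*z^2 - 20*z + 21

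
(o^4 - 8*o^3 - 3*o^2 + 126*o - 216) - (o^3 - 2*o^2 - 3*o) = o^4 - 9*o^3 - o^2 + 129*o - 216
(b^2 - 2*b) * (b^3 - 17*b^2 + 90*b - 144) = b^5 - 19*b^4 + 124*b^3 - 324*b^2 + 288*b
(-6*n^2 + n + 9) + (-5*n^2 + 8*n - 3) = -11*n^2 + 9*n + 6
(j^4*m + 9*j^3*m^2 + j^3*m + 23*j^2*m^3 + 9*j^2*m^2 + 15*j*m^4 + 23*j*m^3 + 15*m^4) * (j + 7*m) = j^5*m + 16*j^4*m^2 + j^4*m + 86*j^3*m^3 + 16*j^3*m^2 + 176*j^2*m^4 + 86*j^2*m^3 + 105*j*m^5 + 176*j*m^4 + 105*m^5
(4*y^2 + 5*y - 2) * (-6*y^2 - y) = -24*y^4 - 34*y^3 + 7*y^2 + 2*y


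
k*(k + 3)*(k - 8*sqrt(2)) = k^3 - 8*sqrt(2)*k^2 + 3*k^2 - 24*sqrt(2)*k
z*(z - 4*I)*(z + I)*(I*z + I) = I*z^4 + 3*z^3 + I*z^3 + 3*z^2 + 4*I*z^2 + 4*I*z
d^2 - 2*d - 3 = (d - 3)*(d + 1)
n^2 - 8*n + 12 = (n - 6)*(n - 2)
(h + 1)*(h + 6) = h^2 + 7*h + 6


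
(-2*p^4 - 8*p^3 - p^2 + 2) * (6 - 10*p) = 20*p^5 + 68*p^4 - 38*p^3 - 6*p^2 - 20*p + 12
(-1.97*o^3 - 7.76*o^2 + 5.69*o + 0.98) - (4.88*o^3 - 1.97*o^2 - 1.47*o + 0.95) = -6.85*o^3 - 5.79*o^2 + 7.16*o + 0.03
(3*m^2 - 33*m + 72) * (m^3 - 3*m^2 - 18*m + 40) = 3*m^5 - 42*m^4 + 117*m^3 + 498*m^2 - 2616*m + 2880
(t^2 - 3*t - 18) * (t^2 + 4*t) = t^4 + t^3 - 30*t^2 - 72*t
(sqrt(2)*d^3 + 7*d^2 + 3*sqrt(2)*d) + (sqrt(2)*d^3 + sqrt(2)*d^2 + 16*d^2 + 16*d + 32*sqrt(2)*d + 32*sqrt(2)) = 2*sqrt(2)*d^3 + sqrt(2)*d^2 + 23*d^2 + 16*d + 35*sqrt(2)*d + 32*sqrt(2)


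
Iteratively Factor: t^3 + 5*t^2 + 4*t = (t)*(t^2 + 5*t + 4) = t*(t + 4)*(t + 1)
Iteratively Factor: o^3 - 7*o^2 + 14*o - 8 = (o - 2)*(o^2 - 5*o + 4) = (o - 2)*(o - 1)*(o - 4)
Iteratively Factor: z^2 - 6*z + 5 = (z - 5)*(z - 1)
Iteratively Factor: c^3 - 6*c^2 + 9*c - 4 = (c - 1)*(c^2 - 5*c + 4) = (c - 1)^2*(c - 4)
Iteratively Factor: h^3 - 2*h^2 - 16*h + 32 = (h + 4)*(h^2 - 6*h + 8) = (h - 2)*(h + 4)*(h - 4)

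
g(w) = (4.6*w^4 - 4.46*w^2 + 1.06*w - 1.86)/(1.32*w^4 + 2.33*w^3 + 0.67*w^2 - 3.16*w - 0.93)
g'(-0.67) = -6.82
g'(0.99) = 558.76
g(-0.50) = -5.29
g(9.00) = 2.87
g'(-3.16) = 0.35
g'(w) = (18.4*w^3 - 8.92*w + 1.06)/(1.32*w^4 + 2.33*w^3 + 0.67*w^2 - 3.16*w - 0.93) + (-5.28*w^3 - 6.99*w^2 - 1.34*w + 3.16)*(4.6*w^4 - 4.46*w^2 + 1.06*w - 1.86)/(1.32*w^4 + 2.33*w^3 + 0.67*w^2 - 3.16*w - 0.93)^2 = (10.718*w^6 + 17.9384*w^5 - 37.4138*w^4 - 12.2308*w^3 + 26.3848*w^2 + 10.788*w - 6.8634)/(1.7424*w^8 + 6.1512*w^7 + 7.1977*w^6 - 5.2202*w^5 - 16.7319*w^4 - 8.5682*w^3 + 8.7394*w^2 + 5.8776*w + 0.8649)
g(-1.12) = -0.62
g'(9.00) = 0.06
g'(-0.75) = -5.84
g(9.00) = 2.87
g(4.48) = 2.39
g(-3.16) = 5.54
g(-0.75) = -2.96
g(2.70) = 1.91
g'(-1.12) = -7.48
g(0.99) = -6.01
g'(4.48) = 0.19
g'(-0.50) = -18.52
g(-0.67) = -3.46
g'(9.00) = 0.06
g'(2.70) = 0.38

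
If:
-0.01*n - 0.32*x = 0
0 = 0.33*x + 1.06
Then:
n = 102.79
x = -3.21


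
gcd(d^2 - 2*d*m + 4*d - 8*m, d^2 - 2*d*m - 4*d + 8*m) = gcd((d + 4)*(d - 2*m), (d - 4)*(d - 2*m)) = d - 2*m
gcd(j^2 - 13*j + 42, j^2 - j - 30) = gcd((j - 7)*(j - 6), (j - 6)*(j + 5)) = j - 6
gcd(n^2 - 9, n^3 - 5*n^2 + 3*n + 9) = n - 3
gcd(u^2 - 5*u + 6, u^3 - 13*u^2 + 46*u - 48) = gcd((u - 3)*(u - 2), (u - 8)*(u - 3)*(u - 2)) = u^2 - 5*u + 6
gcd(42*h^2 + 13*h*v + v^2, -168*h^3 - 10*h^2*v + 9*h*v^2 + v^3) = 42*h^2 + 13*h*v + v^2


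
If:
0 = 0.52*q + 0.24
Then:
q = -0.46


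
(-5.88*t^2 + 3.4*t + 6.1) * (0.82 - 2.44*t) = 14.3472*t^3 - 13.1176*t^2 - 12.096*t + 5.002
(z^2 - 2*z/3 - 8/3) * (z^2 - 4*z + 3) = z^4 - 14*z^3/3 + 3*z^2 + 26*z/3 - 8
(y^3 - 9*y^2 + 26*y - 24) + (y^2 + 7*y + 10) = y^3 - 8*y^2 + 33*y - 14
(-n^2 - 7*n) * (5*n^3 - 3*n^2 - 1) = -5*n^5 - 32*n^4 + 21*n^3 + n^2 + 7*n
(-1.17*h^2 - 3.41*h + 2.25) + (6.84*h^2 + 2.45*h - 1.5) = 5.67*h^2 - 0.96*h + 0.75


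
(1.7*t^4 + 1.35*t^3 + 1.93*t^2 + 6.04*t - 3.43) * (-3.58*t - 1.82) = -6.086*t^5 - 7.927*t^4 - 9.3664*t^3 - 25.1358*t^2 + 1.2866*t + 6.2426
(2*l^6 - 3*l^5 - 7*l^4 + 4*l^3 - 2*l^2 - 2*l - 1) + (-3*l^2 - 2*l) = 2*l^6 - 3*l^5 - 7*l^4 + 4*l^3 - 5*l^2 - 4*l - 1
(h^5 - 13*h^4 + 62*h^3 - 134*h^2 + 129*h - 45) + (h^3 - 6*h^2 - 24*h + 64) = h^5 - 13*h^4 + 63*h^3 - 140*h^2 + 105*h + 19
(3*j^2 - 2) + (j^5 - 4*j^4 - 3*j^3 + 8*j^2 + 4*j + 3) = j^5 - 4*j^4 - 3*j^3 + 11*j^2 + 4*j + 1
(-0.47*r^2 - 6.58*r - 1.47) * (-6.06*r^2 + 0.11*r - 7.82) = 2.8482*r^4 + 39.8231*r^3 + 11.8598*r^2 + 51.2939*r + 11.4954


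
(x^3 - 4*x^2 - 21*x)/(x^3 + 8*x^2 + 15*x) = (x - 7)/(x + 5)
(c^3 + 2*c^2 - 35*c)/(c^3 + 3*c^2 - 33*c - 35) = c/(c + 1)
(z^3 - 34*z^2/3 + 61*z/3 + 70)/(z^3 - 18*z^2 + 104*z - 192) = (3*z^2 - 16*z - 35)/(3*(z^2 - 12*z + 32))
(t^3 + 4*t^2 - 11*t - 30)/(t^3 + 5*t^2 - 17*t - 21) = (t^2 + 7*t + 10)/(t^2 + 8*t + 7)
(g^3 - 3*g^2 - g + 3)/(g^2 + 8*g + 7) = (g^2 - 4*g + 3)/(g + 7)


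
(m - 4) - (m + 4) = -8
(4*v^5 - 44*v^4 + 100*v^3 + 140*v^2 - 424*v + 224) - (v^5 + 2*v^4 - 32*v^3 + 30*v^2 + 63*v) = 3*v^5 - 46*v^4 + 132*v^3 + 110*v^2 - 487*v + 224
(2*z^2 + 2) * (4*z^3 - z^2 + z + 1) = 8*z^5 - 2*z^4 + 10*z^3 + 2*z + 2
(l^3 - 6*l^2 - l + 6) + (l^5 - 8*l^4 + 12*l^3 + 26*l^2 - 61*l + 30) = l^5 - 8*l^4 + 13*l^3 + 20*l^2 - 62*l + 36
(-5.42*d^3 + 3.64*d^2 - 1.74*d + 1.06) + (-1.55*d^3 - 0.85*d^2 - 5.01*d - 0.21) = -6.97*d^3 + 2.79*d^2 - 6.75*d + 0.85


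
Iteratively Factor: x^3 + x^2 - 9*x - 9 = (x + 3)*(x^2 - 2*x - 3) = (x - 3)*(x + 3)*(x + 1)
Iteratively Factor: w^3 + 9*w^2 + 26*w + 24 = (w + 3)*(w^2 + 6*w + 8) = (w + 3)*(w + 4)*(w + 2)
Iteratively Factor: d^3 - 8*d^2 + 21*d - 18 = (d - 2)*(d^2 - 6*d + 9) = (d - 3)*(d - 2)*(d - 3)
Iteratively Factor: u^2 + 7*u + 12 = (u + 3)*(u + 4)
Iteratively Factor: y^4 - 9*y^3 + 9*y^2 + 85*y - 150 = (y - 2)*(y^3 - 7*y^2 - 5*y + 75) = (y - 5)*(y - 2)*(y^2 - 2*y - 15) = (y - 5)*(y - 2)*(y + 3)*(y - 5)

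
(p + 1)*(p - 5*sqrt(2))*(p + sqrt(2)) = p^3 - 4*sqrt(2)*p^2 + p^2 - 10*p - 4*sqrt(2)*p - 10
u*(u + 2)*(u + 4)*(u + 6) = u^4 + 12*u^3 + 44*u^2 + 48*u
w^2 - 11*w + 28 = (w - 7)*(w - 4)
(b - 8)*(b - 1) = b^2 - 9*b + 8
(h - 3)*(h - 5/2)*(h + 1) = h^3 - 9*h^2/2 + 2*h + 15/2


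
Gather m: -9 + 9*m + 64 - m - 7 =8*m + 48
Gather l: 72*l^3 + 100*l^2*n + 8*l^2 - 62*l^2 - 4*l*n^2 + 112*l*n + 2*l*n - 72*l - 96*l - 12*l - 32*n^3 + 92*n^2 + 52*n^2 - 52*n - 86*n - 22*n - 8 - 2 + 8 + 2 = 72*l^3 + l^2*(100*n - 54) + l*(-4*n^2 + 114*n - 180) - 32*n^3 + 144*n^2 - 160*n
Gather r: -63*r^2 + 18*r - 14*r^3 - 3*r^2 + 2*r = -14*r^3 - 66*r^2 + 20*r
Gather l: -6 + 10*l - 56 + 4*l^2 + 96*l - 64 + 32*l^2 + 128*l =36*l^2 + 234*l - 126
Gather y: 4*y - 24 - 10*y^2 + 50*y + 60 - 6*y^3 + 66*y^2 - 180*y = -6*y^3 + 56*y^2 - 126*y + 36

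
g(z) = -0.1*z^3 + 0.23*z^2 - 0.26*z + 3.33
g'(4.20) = -3.62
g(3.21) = 1.56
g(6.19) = -13.18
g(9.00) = -53.28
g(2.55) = 2.50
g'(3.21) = -1.87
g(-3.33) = 10.44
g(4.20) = -1.11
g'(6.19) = -8.91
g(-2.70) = 7.68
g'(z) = -0.3*z^2 + 0.46*z - 0.26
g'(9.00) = -20.42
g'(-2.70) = -3.69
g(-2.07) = 5.74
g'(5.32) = -6.30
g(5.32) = -6.60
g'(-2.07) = -2.50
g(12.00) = -139.47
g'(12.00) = -37.94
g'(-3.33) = -5.12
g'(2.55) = -1.04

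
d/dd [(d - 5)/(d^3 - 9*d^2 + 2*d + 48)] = (d^3 - 9*d^2 + 2*d - (d - 5)*(3*d^2 - 18*d + 2) + 48)/(d^3 - 9*d^2 + 2*d + 48)^2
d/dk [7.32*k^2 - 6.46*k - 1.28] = 14.64*k - 6.46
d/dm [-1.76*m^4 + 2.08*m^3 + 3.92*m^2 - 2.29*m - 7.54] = -7.04*m^3 + 6.24*m^2 + 7.84*m - 2.29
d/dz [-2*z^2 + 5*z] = 5 - 4*z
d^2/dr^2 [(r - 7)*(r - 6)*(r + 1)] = 6*r - 24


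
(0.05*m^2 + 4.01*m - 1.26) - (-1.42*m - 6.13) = 0.05*m^2 + 5.43*m + 4.87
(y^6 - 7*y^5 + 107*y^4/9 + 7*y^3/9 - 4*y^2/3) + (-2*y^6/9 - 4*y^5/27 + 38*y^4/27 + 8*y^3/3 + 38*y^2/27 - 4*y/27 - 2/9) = 7*y^6/9 - 193*y^5/27 + 359*y^4/27 + 31*y^3/9 + 2*y^2/27 - 4*y/27 - 2/9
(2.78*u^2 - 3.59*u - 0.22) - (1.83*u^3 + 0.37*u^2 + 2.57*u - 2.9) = -1.83*u^3 + 2.41*u^2 - 6.16*u + 2.68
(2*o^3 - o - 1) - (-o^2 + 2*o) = 2*o^3 + o^2 - 3*o - 1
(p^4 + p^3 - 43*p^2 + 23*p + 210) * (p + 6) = p^5 + 7*p^4 - 37*p^3 - 235*p^2 + 348*p + 1260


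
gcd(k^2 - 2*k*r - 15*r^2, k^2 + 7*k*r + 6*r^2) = 1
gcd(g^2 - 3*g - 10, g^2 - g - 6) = g + 2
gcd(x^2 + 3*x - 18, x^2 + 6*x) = x + 6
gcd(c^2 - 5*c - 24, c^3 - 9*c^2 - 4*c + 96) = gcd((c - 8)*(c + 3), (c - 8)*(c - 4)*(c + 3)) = c^2 - 5*c - 24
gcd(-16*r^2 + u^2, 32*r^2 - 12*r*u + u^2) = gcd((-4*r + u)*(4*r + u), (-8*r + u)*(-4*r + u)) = 4*r - u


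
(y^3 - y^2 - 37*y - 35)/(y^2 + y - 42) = (y^3 - y^2 - 37*y - 35)/(y^2 + y - 42)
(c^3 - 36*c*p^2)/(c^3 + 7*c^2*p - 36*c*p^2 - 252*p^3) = c/(c + 7*p)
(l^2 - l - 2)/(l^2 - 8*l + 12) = (l + 1)/(l - 6)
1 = 1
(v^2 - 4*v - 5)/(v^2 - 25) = (v + 1)/(v + 5)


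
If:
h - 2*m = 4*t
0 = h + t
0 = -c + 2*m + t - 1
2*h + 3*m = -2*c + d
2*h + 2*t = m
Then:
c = -1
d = -2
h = 0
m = 0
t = 0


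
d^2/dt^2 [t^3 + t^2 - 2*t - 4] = 6*t + 2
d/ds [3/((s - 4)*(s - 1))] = 3*(5 - 2*s)/(s^4 - 10*s^3 + 33*s^2 - 40*s + 16)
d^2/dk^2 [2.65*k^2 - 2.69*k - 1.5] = 5.30000000000000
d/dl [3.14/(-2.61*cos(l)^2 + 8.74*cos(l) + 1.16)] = (27.4436 - 16.3908*cos(l))*sin(l)/(-2.61*cos(l)^2 + 8.74*cos(l) + 1.16)^2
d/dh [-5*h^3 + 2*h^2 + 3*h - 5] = -15*h^2 + 4*h + 3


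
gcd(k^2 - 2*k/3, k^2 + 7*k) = k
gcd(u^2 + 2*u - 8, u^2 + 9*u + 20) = u + 4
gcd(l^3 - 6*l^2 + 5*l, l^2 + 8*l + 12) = 1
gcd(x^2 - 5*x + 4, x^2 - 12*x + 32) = x - 4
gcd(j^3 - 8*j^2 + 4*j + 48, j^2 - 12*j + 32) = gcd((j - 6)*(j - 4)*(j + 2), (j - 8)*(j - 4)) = j - 4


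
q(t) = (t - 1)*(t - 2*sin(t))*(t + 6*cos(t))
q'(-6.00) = -31.03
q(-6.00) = -10.97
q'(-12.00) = -348.53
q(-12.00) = -1178.93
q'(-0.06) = 6.53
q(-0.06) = -0.38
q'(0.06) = 5.34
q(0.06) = 0.34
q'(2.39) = -13.27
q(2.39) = -2.84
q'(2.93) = -25.38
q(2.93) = -14.22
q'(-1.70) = 2.38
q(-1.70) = 1.89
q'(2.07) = -3.37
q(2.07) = -0.27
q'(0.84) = -3.25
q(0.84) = 0.50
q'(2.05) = -2.89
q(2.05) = -0.21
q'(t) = (1 - 6*sin(t))*(t - 1)*(t - 2*sin(t)) + (1 - 2*cos(t))*(t - 1)*(t + 6*cos(t)) + (t - 2*sin(t))*(t + 6*cos(t))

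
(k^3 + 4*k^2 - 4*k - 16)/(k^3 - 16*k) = (k^2 - 4)/(k*(k - 4))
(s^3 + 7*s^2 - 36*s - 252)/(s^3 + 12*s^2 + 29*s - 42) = (s - 6)/(s - 1)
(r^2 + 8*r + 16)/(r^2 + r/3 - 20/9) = 9*(r^2 + 8*r + 16)/(9*r^2 + 3*r - 20)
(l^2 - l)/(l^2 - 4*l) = (l - 1)/(l - 4)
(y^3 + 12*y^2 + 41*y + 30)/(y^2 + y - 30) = (y^2 + 6*y + 5)/(y - 5)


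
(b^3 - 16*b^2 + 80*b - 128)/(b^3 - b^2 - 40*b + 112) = (b - 8)/(b + 7)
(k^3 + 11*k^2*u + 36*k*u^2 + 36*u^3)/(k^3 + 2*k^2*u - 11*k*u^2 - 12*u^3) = (k^3 + 11*k^2*u + 36*k*u^2 + 36*u^3)/(k^3 + 2*k^2*u - 11*k*u^2 - 12*u^3)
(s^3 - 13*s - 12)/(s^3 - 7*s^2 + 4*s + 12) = (s^2 - s - 12)/(s^2 - 8*s + 12)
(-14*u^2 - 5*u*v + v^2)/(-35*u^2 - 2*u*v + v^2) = (2*u + v)/(5*u + v)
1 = 1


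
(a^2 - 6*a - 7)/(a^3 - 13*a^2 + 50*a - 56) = (a + 1)/(a^2 - 6*a + 8)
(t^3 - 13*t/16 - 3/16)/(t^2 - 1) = (t^2 + t + 3/16)/(t + 1)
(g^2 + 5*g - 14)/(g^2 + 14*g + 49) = (g - 2)/(g + 7)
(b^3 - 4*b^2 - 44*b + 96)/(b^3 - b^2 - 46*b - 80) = (b^2 + 4*b - 12)/(b^2 + 7*b + 10)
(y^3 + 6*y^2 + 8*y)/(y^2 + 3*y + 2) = y*(y + 4)/(y + 1)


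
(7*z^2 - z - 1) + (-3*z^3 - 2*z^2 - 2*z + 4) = -3*z^3 + 5*z^2 - 3*z + 3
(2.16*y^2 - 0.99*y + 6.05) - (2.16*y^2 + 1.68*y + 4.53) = 1.52 - 2.67*y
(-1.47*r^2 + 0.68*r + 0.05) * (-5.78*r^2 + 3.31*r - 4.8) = 8.4966*r^4 - 8.7961*r^3 + 9.0178*r^2 - 3.0985*r - 0.24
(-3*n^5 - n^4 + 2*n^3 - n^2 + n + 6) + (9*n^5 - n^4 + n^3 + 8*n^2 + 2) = 6*n^5 - 2*n^4 + 3*n^3 + 7*n^2 + n + 8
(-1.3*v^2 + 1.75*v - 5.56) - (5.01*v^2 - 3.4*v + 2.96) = -6.31*v^2 + 5.15*v - 8.52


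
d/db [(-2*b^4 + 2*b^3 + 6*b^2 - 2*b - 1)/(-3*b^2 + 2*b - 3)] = 2*(6*b^5 - 9*b^4 + 16*b^3 - 6*b^2 - 21*b + 4)/(9*b^4 - 12*b^3 + 22*b^2 - 12*b + 9)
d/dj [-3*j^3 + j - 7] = 1 - 9*j^2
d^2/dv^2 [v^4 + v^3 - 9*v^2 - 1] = 12*v^2 + 6*v - 18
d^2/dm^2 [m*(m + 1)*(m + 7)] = 6*m + 16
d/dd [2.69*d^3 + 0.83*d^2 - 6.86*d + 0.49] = 8.07*d^2 + 1.66*d - 6.86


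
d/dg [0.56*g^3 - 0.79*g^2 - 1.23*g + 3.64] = 1.68*g^2 - 1.58*g - 1.23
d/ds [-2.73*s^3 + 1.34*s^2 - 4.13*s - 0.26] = -8.19*s^2 + 2.68*s - 4.13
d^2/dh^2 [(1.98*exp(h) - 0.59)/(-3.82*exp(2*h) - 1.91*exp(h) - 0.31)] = (-28.892952*exp(4*h) + 48.88454*exp(3*h) + 26.98257*exp(2*h) + 0.530024999999999*exp(h) - 0.539617)*exp(h)/(55.742968*exp(6*h) + 83.614452*exp(5*h) + 55.378158*exp(4*h) + 20.538803*exp(3*h) + 4.494039*exp(2*h) + 0.550653*exp(h) + 0.029791)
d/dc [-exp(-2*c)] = 2*exp(-2*c)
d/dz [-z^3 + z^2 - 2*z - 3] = -3*z^2 + 2*z - 2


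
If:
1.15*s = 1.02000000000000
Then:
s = 0.89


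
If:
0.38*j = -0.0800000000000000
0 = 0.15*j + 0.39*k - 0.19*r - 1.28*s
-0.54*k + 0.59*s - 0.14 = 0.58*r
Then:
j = -0.21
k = 2.59884428223844*s - 0.025195287488795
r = -1.40237226277372*s - 0.217921628889743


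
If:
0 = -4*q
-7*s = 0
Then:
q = 0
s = 0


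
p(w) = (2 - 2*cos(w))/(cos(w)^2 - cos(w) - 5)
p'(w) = (2 - 2*cos(w))*(2*sin(w)*cos(w) - sin(w))/(cos(w)^2 - cos(w) - 5)^2 + 2*sin(w)/(cos(w)^2 - cos(w) - 5)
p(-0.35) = -0.02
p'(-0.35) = 0.13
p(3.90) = -0.92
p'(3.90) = 0.78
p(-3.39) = -1.27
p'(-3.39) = -0.46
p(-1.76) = -0.50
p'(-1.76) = 0.55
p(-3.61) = -1.14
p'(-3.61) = -0.71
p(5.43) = -0.13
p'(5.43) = 0.28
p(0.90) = -0.14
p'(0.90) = -0.29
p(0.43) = -0.04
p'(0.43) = -0.16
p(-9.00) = -1.17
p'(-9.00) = 0.67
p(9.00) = -1.17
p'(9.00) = -0.67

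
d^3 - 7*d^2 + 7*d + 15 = (d - 5)*(d - 3)*(d + 1)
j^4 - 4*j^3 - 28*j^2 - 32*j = j*(j - 8)*(j + 2)^2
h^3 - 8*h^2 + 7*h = h*(h - 7)*(h - 1)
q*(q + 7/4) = q^2 + 7*q/4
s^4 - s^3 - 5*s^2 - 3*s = s*(s - 3)*(s + 1)^2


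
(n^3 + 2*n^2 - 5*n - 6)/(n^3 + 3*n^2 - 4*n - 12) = (n + 1)/(n + 2)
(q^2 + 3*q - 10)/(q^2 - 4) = (q + 5)/(q + 2)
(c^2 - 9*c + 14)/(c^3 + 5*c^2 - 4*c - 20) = (c - 7)/(c^2 + 7*c + 10)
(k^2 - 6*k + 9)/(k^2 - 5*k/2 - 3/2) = 2*(k - 3)/(2*k + 1)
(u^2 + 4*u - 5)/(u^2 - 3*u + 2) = (u + 5)/(u - 2)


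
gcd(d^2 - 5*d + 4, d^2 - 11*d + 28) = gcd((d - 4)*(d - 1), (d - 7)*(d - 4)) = d - 4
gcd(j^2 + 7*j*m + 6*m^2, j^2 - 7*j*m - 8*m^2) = j + m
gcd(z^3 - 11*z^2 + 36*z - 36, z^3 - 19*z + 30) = z^2 - 5*z + 6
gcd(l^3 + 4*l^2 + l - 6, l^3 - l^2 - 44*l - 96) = l + 3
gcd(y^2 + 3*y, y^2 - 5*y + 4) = 1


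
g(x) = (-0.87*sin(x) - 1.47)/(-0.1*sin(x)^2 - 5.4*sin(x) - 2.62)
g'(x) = (0.2*sin(x)*cos(x) + 5.4*cos(x))*(-0.87*sin(x) - 1.47)/(-0.1*sin(x)^2 - 5.4*sin(x) - 2.62)^2 - 0.87*cos(x)/(-0.1*sin(x)^2 - 5.4*sin(x) - 2.62) = (-0.294*sin(x) + 0.0435*cos(2*x) - 5.7021)*cos(x)/(0.1*sin(x)^2 + 5.4*sin(x) + 2.62)^2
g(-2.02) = -0.32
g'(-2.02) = 0.51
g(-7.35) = -0.35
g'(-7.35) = -0.64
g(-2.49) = -1.52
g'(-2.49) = 11.47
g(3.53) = 1.94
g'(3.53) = 14.82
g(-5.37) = 0.31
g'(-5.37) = -0.08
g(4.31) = -0.30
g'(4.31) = 0.42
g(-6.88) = -2.56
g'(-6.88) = -31.09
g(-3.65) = 0.36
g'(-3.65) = 0.18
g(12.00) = -4.03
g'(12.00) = -75.39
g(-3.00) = 0.72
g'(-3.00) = 1.61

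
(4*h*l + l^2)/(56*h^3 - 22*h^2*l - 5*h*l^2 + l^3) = l/(14*h^2 - 9*h*l + l^2)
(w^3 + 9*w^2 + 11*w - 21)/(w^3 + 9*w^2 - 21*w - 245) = (w^2 + 2*w - 3)/(w^2 + 2*w - 35)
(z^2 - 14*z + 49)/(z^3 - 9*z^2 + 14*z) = (z - 7)/(z*(z - 2))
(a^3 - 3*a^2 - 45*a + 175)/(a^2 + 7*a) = a - 10 + 25/a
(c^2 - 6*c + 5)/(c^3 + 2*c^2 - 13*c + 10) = (c - 5)/(c^2 + 3*c - 10)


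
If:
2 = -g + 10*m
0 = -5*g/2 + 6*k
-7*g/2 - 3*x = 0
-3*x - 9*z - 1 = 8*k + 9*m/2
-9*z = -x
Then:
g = 114/53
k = 95/106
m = 22/53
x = -133/53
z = -133/477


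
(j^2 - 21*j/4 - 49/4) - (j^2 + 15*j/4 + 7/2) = -9*j - 63/4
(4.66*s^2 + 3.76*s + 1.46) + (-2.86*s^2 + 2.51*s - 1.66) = 1.8*s^2 + 6.27*s - 0.2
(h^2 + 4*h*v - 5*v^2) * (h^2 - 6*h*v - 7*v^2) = h^4 - 2*h^3*v - 36*h^2*v^2 + 2*h*v^3 + 35*v^4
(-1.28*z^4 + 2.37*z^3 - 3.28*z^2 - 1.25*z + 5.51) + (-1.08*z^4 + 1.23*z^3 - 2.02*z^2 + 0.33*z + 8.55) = -2.36*z^4 + 3.6*z^3 - 5.3*z^2 - 0.92*z + 14.06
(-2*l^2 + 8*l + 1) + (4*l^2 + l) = 2*l^2 + 9*l + 1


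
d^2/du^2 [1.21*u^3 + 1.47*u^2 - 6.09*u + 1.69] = 7.26*u + 2.94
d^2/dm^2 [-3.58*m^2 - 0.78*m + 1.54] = -7.16000000000000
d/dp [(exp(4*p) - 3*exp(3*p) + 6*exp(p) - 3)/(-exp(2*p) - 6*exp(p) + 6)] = (-2*exp(5*p) - 15*exp(4*p) + 60*exp(3*p) - 48*exp(2*p) - 6*exp(p) + 18)*exp(p)/(exp(4*p) + 12*exp(3*p) + 24*exp(2*p) - 72*exp(p) + 36)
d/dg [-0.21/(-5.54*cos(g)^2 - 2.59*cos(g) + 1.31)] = (2.3268*cos(g) + 0.5439)*sin(g)/(5.54*cos(g)^2 + 2.59*cos(g) - 1.31)^2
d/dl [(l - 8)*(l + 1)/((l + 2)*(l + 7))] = 2*(8*l^2 + 22*l - 13)/(l^4 + 18*l^3 + 109*l^2 + 252*l + 196)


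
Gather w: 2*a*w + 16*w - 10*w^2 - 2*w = -10*w^2 + w*(2*a + 14)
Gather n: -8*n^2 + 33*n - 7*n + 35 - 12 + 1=-8*n^2 + 26*n + 24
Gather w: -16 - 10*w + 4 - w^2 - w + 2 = -w^2 - 11*w - 10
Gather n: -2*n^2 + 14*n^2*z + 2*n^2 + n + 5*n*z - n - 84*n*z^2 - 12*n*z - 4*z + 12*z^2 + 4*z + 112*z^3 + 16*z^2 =14*n^2*z + n*(-84*z^2 - 7*z) + 112*z^3 + 28*z^2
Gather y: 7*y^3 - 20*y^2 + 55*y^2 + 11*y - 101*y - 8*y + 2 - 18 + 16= 7*y^3 + 35*y^2 - 98*y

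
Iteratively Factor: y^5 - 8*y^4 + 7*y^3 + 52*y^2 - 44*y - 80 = (y - 4)*(y^4 - 4*y^3 - 9*y^2 + 16*y + 20) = (y - 4)*(y + 1)*(y^3 - 5*y^2 - 4*y + 20) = (y - 4)*(y - 2)*(y + 1)*(y^2 - 3*y - 10) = (y - 5)*(y - 4)*(y - 2)*(y + 1)*(y + 2)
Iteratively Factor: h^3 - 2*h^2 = (h)*(h^2 - 2*h) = h^2*(h - 2)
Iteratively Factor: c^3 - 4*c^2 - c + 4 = (c + 1)*(c^2 - 5*c + 4) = (c - 4)*(c + 1)*(c - 1)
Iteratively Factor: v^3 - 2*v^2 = (v)*(v^2 - 2*v) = v*(v - 2)*(v)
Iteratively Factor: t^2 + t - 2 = (t + 2)*(t - 1)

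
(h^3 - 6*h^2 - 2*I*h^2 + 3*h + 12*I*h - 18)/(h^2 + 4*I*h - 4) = (h^3 + h^2*(-6 - 2*I) + h*(3 + 12*I) - 18)/(h^2 + 4*I*h - 4)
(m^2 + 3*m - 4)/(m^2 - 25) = (m^2 + 3*m - 4)/(m^2 - 25)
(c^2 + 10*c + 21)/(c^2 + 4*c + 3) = (c + 7)/(c + 1)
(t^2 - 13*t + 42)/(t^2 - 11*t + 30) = (t - 7)/(t - 5)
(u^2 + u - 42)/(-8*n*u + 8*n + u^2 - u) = (-u^2 - u + 42)/(8*n*u - 8*n - u^2 + u)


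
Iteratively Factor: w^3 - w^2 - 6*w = (w + 2)*(w^2 - 3*w) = w*(w + 2)*(w - 3)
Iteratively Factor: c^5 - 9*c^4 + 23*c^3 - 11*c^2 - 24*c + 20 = (c - 2)*(c^4 - 7*c^3 + 9*c^2 + 7*c - 10) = (c - 2)^2*(c^3 - 5*c^2 - c + 5) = (c - 2)^2*(c - 1)*(c^2 - 4*c - 5) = (c - 2)^2*(c - 1)*(c + 1)*(c - 5)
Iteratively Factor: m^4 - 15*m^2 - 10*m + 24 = (m - 4)*(m^3 + 4*m^2 + m - 6) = (m - 4)*(m - 1)*(m^2 + 5*m + 6) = (m - 4)*(m - 1)*(m + 3)*(m + 2)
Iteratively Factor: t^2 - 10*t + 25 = (t - 5)*(t - 5)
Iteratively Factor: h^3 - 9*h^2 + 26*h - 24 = (h - 3)*(h^2 - 6*h + 8) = (h - 4)*(h - 3)*(h - 2)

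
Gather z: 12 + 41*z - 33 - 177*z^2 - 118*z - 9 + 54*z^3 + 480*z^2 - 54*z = 54*z^3 + 303*z^2 - 131*z - 30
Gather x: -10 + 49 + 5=44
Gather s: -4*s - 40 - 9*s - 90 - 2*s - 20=-15*s - 150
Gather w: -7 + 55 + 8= 56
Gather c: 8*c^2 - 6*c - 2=8*c^2 - 6*c - 2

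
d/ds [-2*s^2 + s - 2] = 1 - 4*s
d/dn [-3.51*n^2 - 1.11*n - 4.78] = -7.02*n - 1.11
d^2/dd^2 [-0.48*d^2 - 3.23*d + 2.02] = -0.960000000000000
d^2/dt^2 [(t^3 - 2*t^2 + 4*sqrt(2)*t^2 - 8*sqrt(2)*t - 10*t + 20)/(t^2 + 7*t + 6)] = 2*(-36*sqrt(2)*t^3 + 47*t^3 - 72*sqrt(2)*t^2 + 222*t^2 + 144*sqrt(2)*t + 708*t + 480*sqrt(2) + 1208)/(t^6 + 21*t^5 + 165*t^4 + 595*t^3 + 990*t^2 + 756*t + 216)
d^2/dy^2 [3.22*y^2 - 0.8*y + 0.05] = 6.44000000000000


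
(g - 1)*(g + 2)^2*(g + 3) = g^4 + 6*g^3 + 9*g^2 - 4*g - 12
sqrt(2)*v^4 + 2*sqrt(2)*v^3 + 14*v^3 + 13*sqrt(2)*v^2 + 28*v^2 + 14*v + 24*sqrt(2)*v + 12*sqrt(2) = (v + 1)*(v + sqrt(2))*(v + 6*sqrt(2))*(sqrt(2)*v + sqrt(2))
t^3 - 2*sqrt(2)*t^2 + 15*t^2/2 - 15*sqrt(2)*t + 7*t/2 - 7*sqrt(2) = (t + 1/2)*(t + 7)*(t - 2*sqrt(2))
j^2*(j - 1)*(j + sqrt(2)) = j^4 - j^3 + sqrt(2)*j^3 - sqrt(2)*j^2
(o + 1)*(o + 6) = o^2 + 7*o + 6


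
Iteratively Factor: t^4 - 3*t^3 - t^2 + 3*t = (t + 1)*(t^3 - 4*t^2 + 3*t) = t*(t + 1)*(t^2 - 4*t + 3) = t*(t - 3)*(t + 1)*(t - 1)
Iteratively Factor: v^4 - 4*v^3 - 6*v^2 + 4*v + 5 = (v - 5)*(v^3 + v^2 - v - 1) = (v - 5)*(v + 1)*(v^2 - 1) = (v - 5)*(v - 1)*(v + 1)*(v + 1)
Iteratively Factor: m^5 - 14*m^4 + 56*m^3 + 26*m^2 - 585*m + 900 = (m - 5)*(m^4 - 9*m^3 + 11*m^2 + 81*m - 180) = (m - 5)*(m - 4)*(m^3 - 5*m^2 - 9*m + 45) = (m - 5)*(m - 4)*(m + 3)*(m^2 - 8*m + 15) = (m - 5)*(m - 4)*(m - 3)*(m + 3)*(m - 5)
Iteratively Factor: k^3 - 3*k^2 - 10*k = (k + 2)*(k^2 - 5*k) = k*(k + 2)*(k - 5)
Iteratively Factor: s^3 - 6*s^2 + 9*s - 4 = (s - 4)*(s^2 - 2*s + 1) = (s - 4)*(s - 1)*(s - 1)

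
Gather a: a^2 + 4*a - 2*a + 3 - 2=a^2 + 2*a + 1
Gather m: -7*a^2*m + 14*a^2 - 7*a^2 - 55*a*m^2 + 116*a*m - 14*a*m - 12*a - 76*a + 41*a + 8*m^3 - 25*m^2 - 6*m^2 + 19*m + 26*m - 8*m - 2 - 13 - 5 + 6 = 7*a^2 - 47*a + 8*m^3 + m^2*(-55*a - 31) + m*(-7*a^2 + 102*a + 37) - 14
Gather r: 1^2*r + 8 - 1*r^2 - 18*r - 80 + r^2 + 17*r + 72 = 0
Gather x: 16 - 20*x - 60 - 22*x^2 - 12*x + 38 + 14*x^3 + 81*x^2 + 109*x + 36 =14*x^3 + 59*x^2 + 77*x + 30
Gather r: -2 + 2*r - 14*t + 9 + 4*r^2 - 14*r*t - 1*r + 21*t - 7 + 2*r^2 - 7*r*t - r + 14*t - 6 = 6*r^2 - 21*r*t + 21*t - 6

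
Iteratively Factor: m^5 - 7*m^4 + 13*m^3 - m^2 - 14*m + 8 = (m - 2)*(m^4 - 5*m^3 + 3*m^2 + 5*m - 4) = (m - 2)*(m - 1)*(m^3 - 4*m^2 - m + 4) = (m - 2)*(m - 1)*(m + 1)*(m^2 - 5*m + 4) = (m - 2)*(m - 1)^2*(m + 1)*(m - 4)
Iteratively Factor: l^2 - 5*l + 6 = (l - 2)*(l - 3)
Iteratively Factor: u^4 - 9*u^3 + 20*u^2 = (u - 4)*(u^3 - 5*u^2) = (u - 5)*(u - 4)*(u^2) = u*(u - 5)*(u - 4)*(u)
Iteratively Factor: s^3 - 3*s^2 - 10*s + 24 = (s - 4)*(s^2 + s - 6) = (s - 4)*(s - 2)*(s + 3)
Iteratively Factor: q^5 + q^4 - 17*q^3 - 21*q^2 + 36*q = (q - 1)*(q^4 + 2*q^3 - 15*q^2 - 36*q) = (q - 1)*(q + 3)*(q^3 - q^2 - 12*q) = (q - 1)*(q + 3)^2*(q^2 - 4*q) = q*(q - 1)*(q + 3)^2*(q - 4)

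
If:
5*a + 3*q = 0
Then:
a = -3*q/5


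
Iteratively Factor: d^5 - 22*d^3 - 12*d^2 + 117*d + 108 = (d + 3)*(d^4 - 3*d^3 - 13*d^2 + 27*d + 36) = (d - 3)*(d + 3)*(d^3 - 13*d - 12) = (d - 4)*(d - 3)*(d + 3)*(d^2 + 4*d + 3) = (d - 4)*(d - 3)*(d + 1)*(d + 3)*(d + 3)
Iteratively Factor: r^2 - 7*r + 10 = (r - 5)*(r - 2)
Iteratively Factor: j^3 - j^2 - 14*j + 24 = (j - 3)*(j^2 + 2*j - 8) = (j - 3)*(j - 2)*(j + 4)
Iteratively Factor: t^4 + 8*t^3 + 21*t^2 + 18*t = (t + 2)*(t^3 + 6*t^2 + 9*t) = (t + 2)*(t + 3)*(t^2 + 3*t) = t*(t + 2)*(t + 3)*(t + 3)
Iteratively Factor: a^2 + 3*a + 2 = (a + 1)*(a + 2)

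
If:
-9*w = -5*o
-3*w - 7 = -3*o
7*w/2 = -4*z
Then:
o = 21/4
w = 35/12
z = -245/96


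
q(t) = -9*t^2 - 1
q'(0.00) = 0.00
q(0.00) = -1.00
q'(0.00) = 0.00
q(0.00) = -1.00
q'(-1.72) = 30.96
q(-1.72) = -27.63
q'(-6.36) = 114.48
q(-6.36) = -365.05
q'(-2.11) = 37.98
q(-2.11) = -41.07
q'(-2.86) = 51.48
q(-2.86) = -74.62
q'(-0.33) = 5.94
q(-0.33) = -1.98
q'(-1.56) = 28.08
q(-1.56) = -22.90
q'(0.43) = -7.74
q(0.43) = -2.66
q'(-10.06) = 181.08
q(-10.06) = -911.83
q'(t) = -18*t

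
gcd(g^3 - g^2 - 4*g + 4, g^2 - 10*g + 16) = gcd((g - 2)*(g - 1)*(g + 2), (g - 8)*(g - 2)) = g - 2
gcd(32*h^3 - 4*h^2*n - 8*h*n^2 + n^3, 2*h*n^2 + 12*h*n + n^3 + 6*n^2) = 2*h + n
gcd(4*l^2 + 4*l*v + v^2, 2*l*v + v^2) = 2*l + v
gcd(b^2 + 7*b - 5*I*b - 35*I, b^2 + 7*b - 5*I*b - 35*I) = b^2 + b*(7 - 5*I) - 35*I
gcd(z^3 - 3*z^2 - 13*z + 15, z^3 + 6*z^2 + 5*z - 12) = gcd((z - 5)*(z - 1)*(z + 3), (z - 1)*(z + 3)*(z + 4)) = z^2 + 2*z - 3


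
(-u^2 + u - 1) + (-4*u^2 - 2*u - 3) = -5*u^2 - u - 4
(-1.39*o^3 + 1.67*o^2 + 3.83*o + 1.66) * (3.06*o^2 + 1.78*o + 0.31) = -4.2534*o^5 + 2.636*o^4 + 14.2615*o^3 + 12.4147*o^2 + 4.1421*o + 0.5146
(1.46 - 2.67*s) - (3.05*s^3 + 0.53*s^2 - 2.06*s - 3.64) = -3.05*s^3 - 0.53*s^2 - 0.61*s + 5.1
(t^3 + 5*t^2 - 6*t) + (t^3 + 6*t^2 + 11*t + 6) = 2*t^3 + 11*t^2 + 5*t + 6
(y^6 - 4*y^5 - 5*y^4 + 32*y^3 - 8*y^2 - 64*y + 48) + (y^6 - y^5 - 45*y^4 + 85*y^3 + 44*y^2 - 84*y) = 2*y^6 - 5*y^5 - 50*y^4 + 117*y^3 + 36*y^2 - 148*y + 48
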